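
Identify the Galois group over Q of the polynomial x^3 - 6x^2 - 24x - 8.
C_3, A_3

The polynomial is an irreducible cubic over Q and its discriminant is 46656 = 216^2, a perfect square. For an irreducible cubic, a square discriminant forces the Galois group to be A_3, the cyclic group of order 3.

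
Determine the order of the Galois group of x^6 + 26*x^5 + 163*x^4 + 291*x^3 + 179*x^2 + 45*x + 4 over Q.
The degree of the splitting field over Q equals the order of the Galois group, so first determine the group. The polynomial f is an irreducible sextic over Q, so G = Gal(f/Q) is one of the 16 transitive subgroups 6T1, ..., 6T16 of S_6. The discriminant of f is 30991489 = 5567^2, a perfect square, so G is contained in A_6. The transitive groups of degree 6 contained in A_6 are: A_4 (6T4, order 12), S_4 (6T7, order 24), (C_3 x C_3) : C_4 (6T10, order 36), PSL(2,5) (6T12, order 60), A_6 (6T15, order 360). By Dedekind's theorem, for a prime p not dividing disc(f) the degrees of the irreducible factors of f mod p form the cycle type of an element of G. Factoring f modulo the 21 such primes p <= 79 (skipping 19, which divides the discriminant), each new pattern first appears at: mod 2: f = (x)(x^5 + x^3 + x^2 + x + 1), pattern 5+1; mod 7: f = (x^3 + 2x^2 + 1)(x^3 + 3x^2 + 3x + 4), pattern 3+3; mod 61: f = (x + 9)(x + 15)(x^2 + 5x + 41)(x^2 + 58x + 15), pattern 2+2+1+1. No other pattern occurs in this range, so the set of observed cycle types is {5+1, 3+3, 2+2+1+1}. The candidates containing elements of all these cycle types are PSL(2,5) (6T12) of order 60, A_6 (6T15) of order 360; the others are excluded. The observed types are precisely the cycle types that occur in PSL(2,5) (6T12) (apart from the identity). Each of the other remaining candidates has further cycle types, and by the Chebotarev density theorem the matching factorization patterns would occur for a proportion of primes equal to their share of the group: A_6 (6T15) additionally contains elements of type 4+2, 3+1+1+1 (130 of its 360 elements, about 36% of primes). None of the 21 primes tested shows any such pattern (for each of these groups the chance of that is below 10^-4), which rules them out. Hence G = PSL(2,5) (6T12), of order 60. The Galois group PSL(2,5) (6T12) has order 60, so the splitting field has degree 60 over Q.

60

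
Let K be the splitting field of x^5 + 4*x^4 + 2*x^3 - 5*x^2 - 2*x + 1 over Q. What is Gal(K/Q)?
C_5 (also written C5)

The polynomial f is an irreducible quintic over Q, so G = Gal(f/Q) is a transitive subgroup of S_5: one of C_5 (5T1, order 5), D_5 (5T2, order 10), F_20 (5T3, order 20), A_5 (5T4, order 60) or S_5 (5T5, order 120). The discriminant of f is 14641 = 121^2, a perfect square, so G is contained in A_5. The transitive groups of degree 5 contained in A_5 are: C_5 (5T1, order 5), D_5 (5T2, order 10), A_5 (5T4, order 60). By Dedekind's theorem, for a prime p not dividing disc(f) the degrees of the irreducible factors of f mod p form the cycle type of an element of G. Factoring f modulo the 14 such primes p <= 47 (skipping 11, which divides the discriminant), each new pattern first appears at: mod 2: f = (x^5 + x^2 + 1), pattern 5; mod 23: f = (x + 5)(x + 7)(x + 11)(x + 12)(x + 15), pattern 1+1+1+1+1. No other pattern occurs in this range, so the set of observed cycle types is {5, 1+1+1+1+1}. The candidates containing elements of all these cycle types are C_5 (5T1) of order 5, D_5 (5T2) of order 10, A_5 (5T4) of order 60; the others are excluded. The observed types are precisely the cycle types that occur in C_5 (5T1). Each of the other remaining candidates has further cycle types, and by the Chebotarev density theorem the matching factorization patterns would occur for a proportion of primes equal to their share of the group: D_5 (5T2) additionally contains elements of type 2+2+1 (5 of its 10 elements, about 50% of primes); A_5 (5T4) additionally contains elements of type 3+1+1, 2+2+1 (35 of its 60 elements, about 58% of primes). None of the 14 primes tested shows any such pattern (for each of these groups the chance of that is below 10^-4), which rules them out. Hence G = C_5 (5T1), of order 5.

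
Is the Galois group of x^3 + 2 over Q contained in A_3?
No

The polynomial is irreducible of degree 3 over Q. Its discriminant is -108, which is not a perfect square. A Galois group lies in the alternating group exactly when the discriminant is a square in Q, so the Galois group (S_3) is not contained in A_3.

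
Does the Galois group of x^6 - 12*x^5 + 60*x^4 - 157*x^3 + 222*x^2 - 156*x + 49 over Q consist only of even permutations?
The polynomial is irreducible of degree 6 over Q. Its discriminant is -1162261467, which is not a perfect square. A Galois group lies in the alternating group exactly when the discriminant is a square in Q, so the Galois group (C_3 x S_3) is not contained in A_6.

No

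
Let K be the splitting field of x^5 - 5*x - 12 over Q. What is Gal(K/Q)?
D_5, the dihedral group of order 10

The polynomial f is an irreducible quintic over Q, so G = Gal(f/Q) is a transitive subgroup of S_5: one of C_5 (5T1, order 5), D_5 (5T2, order 10), F_20 (5T3, order 20), A_5 (5T4, order 60) or S_5 (5T5, order 120). The discriminant of f is 64000000 = 8000^2, a perfect square, so G is contained in A_5. The transitive groups of degree 5 contained in A_5 are: C_5 (5T1, order 5), D_5 (5T2, order 10), A_5 (5T4, order 60). By Dedekind's theorem, for a prime p not dividing disc(f) the degrees of the irreducible factors of f mod p form the cycle type of an element of G. Factoring f modulo the 23 such primes p <= 97 (skipping 2, 5, which divide the discriminant), each new pattern first appears at: mod 3: f = (x)(x^2 + x + 2)(x^2 + 2x + 2), pattern 2+2+1; mod 7: f = (x^5 + 2x + 2), pattern 5. No other pattern occurs in this range, so the set of observed cycle types is {2+2+1, 5}. The candidates containing elements of all these cycle types are D_5 (5T2) of order 10, A_5 (5T4) of order 60; the others are excluded. The observed types are precisely the cycle types that occur in D_5 (5T2) (apart from the identity). Each of the other remaining candidates has further cycle types, and by the Chebotarev density theorem the matching factorization patterns would occur for a proportion of primes equal to their share of the group: A_5 (5T4) additionally contains elements of type 3+1+1 (20 of its 60 elements, about 33% of primes). None of the 23 primes tested shows any such pattern (for each of these groups the chance of that is below 10^-4), which rules them out. Hence G = D_5 (5T2), of order 10.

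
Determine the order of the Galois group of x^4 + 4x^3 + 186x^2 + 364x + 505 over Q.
4

The degree of the splitting field over Q equals the order of the Galois group, so first determine the group. The polynomial is an irreducible quartic over Q and its discriminant is 5015306502144 = 2239488^2, a perfect square, so the Galois group is contained in A_4. The resolvent cubic y^3 - 186*y^2 - 564*y + 235144 splits completely over Q, which gives the Klein four-group V_4. The Galois group V_4 (4T2) has order 4, so the splitting field has degree 4 over Q.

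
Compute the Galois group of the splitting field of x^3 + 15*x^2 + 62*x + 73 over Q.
The polynomial is an irreducible cubic over Q and its discriminant is 4225 = 65^2, a perfect square. For an irreducible cubic, a square discriminant forces the Galois group to be A_3, the cyclic group of order 3.

C_3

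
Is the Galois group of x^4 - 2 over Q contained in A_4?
No

The polynomial is irreducible of degree 4 over Q. Its discriminant is -2048, which is not a perfect square. A Galois group lies in the alternating group exactly when the discriminant is a square in Q, so the Galois group (D_4) is not contained in A_4.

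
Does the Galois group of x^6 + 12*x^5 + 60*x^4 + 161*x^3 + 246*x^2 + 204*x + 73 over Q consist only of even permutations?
The polynomial is irreducible of degree 6 over Q. Its discriminant is -19683, which is not a perfect square. A Galois group lies in the alternating group exactly when the discriminant is a square in Q, so the Galois group (C_6) is not contained in A_6.

No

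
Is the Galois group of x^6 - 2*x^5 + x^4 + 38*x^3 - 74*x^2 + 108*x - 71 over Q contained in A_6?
Yes

The polynomial is irreducible of degree 6 over Q. Its discriminant is 1728393484898304 = 41573952^2, a perfect square. A Galois group lies in the alternating group exactly when the discriminant is a square in Q, so the Galois group (A_4) is contained in A_6.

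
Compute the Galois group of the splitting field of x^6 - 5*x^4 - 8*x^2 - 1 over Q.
A_4 (also written A4)

The polynomial f is an irreducible sextic over Q, so G = Gal(f/Q) is one of the 16 transitive subgroups 6T1, ..., 6T16 of S_6. The discriminant of f is 368947264 = 19208^2, a perfect square, so G is contained in A_6. The transitive groups of degree 6 contained in A_6 are: A_4 (6T4, order 12), S_4 (6T7, order 24), (C_3 x C_3) : C_4 (6T10, order 36), PSL(2,5) (6T12, order 60), A_6 (6T15, order 360). By Dedekind's theorem, for a prime p not dividing disc(f) the degrees of the irreducible factors of f mod p form the cycle type of an element of G. Factoring f modulo the 33 such primes p <= 149 (skipping 2, 7, which divide the discriminant), each new pattern first appears at: mod 3: f = (x^3 + 2x + 1)(x^3 + 2x + 2), pattern 3+3; mod 13: f = (x + 1)(x + 12)(x^2 + 2)(x^2 + 7), pattern 2+2+1+1. No other pattern occurs in this range, so the set of observed cycle types is {3+3, 2+2+1+1}. The candidates containing elements of all these cycle types are A_4 (6T4) of order 12, S_4 (6T7) of order 24, (C_3 x C_3) : C_4 (6T10) of order 36, PSL(2,5) (6T12) of order 60, A_6 (6T15) of order 360; the others are excluded. The observed types are precisely the cycle types that occur in A_4 (6T4) (apart from the identity). Each of the other remaining candidates has further cycle types, and by the Chebotarev density theorem the matching factorization patterns would occur for a proportion of primes equal to their share of the group: S_4 (6T7) additionally contains elements of type 4+2 (6 of its 24 elements, about 25% of primes); (C_3 x C_3) : C_4 (6T10) additionally contains elements of type 4+2, 3+1+1+1 (22 of its 36 elements, about 61% of primes); PSL(2,5) (6T12) additionally contains elements of type 5+1 (24 of its 60 elements, about 40% of primes); A_6 (6T15) additionally contains elements of type 5+1, 4+2, 3+1+1+1 (274 of its 360 elements, about 76% of primes). None of the 33 primes tested shows any such pattern (for each of these groups the chance of that is below 10^-4), which rules them out. Hence G = A_4 (6T4), of order 12.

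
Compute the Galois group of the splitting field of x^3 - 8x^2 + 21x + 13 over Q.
S_3 (order 6)

The polynomial is an irreducible cubic over Q and its discriminant is -26071, which is not a perfect square. For an irreducible cubic, a non-square discriminant gives Galois group S_3.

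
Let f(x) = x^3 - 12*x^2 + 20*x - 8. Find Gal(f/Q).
C_3

The polynomial is an irreducible cubic over Q and its discriminant is 3136 = 56^2, a perfect square. For an irreducible cubic, a square discriminant forces the Galois group to be A_3, the cyclic group of order 3.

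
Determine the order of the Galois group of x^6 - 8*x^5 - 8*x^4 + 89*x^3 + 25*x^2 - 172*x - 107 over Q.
60

The degree of the splitting field over Q equals the order of the Galois group, so first determine the group. The polynomial f is an irreducible sextic over Q, so G = Gal(f/Q) is one of the 16 transitive subgroups 6T1, ..., 6T16 of S_6. The discriminant of f is 8413926734596681 = 91727459^2, a perfect square, so G is contained in A_6. The transitive groups of degree 6 contained in A_6 are: A_4 (6T4, order 12), S_4 (6T7, order 24), (C_3 x C_3) : C_4 (6T10, order 36), PSL(2,5) (6T12, order 60), A_6 (6T15, order 360). By Dedekind's theorem, for a prime p not dividing disc(f) the degrees of the irreducible factors of f mod p form the cycle type of an element of G. Factoring f modulo the 21 such primes p <= 79 (skipping 19, which divides the discriminant), each new pattern first appears at: mod 2: f = (x + 1)(x^5 + x^4 + x^3 + x + 1), pattern 5+1; mod 7: f = (x^3 + x + 1)(x^3 + 6x^2 + 5x + 5), pattern 3+3; mod 61: f = (x + 2)(x + 23)(x^2 + 10x + 57)(x^2 + 18x + 46), pattern 2+2+1+1. No other pattern occurs in this range, so the set of observed cycle types is {5+1, 3+3, 2+2+1+1}. The candidates containing elements of all these cycle types are PSL(2,5) (6T12) of order 60, A_6 (6T15) of order 360; the others are excluded. The observed types are precisely the cycle types that occur in PSL(2,5) (6T12) (apart from the identity). Each of the other remaining candidates has further cycle types, and by the Chebotarev density theorem the matching factorization patterns would occur for a proportion of primes equal to their share of the group: A_6 (6T15) additionally contains elements of type 4+2, 3+1+1+1 (130 of its 360 elements, about 36% of primes). None of the 21 primes tested shows any such pattern (for each of these groups the chance of that is below 10^-4), which rules them out. Hence G = PSL(2,5) (6T12), of order 60. The Galois group PSL(2,5) (6T12) has order 60, so the splitting field has degree 60 over Q.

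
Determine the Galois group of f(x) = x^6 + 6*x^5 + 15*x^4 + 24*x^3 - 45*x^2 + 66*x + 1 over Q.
The polynomial f is an irreducible sextic over Q, so G = Gal(f/Q) is one of the 16 transitive subgroups 6T1, ..., 6T16 of S_6. The discriminant of f is 5114284084297728, which is not a perfect square, so G is not contained in A_6. The transitive groups of degree 6 not contained in A_6 are: C_6 (6T1, order 6), S_3 (6T2, order 6), D_6 (6T3, order 12), C_3 x S_3 (6T5, order 18), A_4 x C_2 (6T6, order 24), S_4 (6T8, order 24), S_3 x S_3 (6T9, order 36), S_4 x C_2 (6T11, order 48), (S_3 x S_3) : C_2 (6T13, order 72), PGL(2,5) (6T14, order 120), S_6 (6T16, order 720). By Dedekind's theorem, for a prime p not dividing disc(f) the degrees of the irreducible factors of f mod p form the cycle type of an element of G. Factoring f modulo the 79 such primes p <= 431 (skipping 2, 3, 31, 59, which divide the discriminant), each new pattern first appears at: mod 5: f = (x^2 + x + 1)(x^2 + 2x + 4)(x^2 + 3x + 4), pattern 2+2+2; mod 7: f = (x^3 + 3x^2 + 4)(x^3 + 3x^2 + 6x + 2), pattern 3+3; mod 13: f = (x^6 + 6x^5 + 2x^4 + 11x^3 + 7x^2 + x + 1), pattern 6; mod 17: f = (x + 2)(x + 16)(x^2 + x + 16)(x^2 + 4x + 9), pattern 2+2+1+1; mod 127: f = (x + 15)(x + 32)(x + 34)(x + 81)(x + 104)(x + 121), pattern 1+1+1+1+1+1. No other pattern occurs in this range, so the set of observed cycle types is {2+2+2, 3+3, 6, 2+2+1+1, 1+1+1+1+1+1}. The candidates containing elements of all these cycle types are D_6 (6T3) of order 12, A_4 x C_2 (6T6) of order 24, S_3 x S_3 (6T9) of order 36, S_4 x C_2 (6T11) of order 48, (S_3 x S_3) : C_2 (6T13) of order 72, PGL(2,5) (6T14) of order 120, S_6 (6T16) of order 720; the others are excluded. The observed types are precisely the cycle types that occur in D_6 (6T3). Each of the other remaining candidates has further cycle types, and by the Chebotarev density theorem the matching factorization patterns would occur for a proportion of primes equal to their share of the group: A_4 x C_2 (6T6) additionally contains elements of type 2+1+1+1+1 (3 of its 24 elements, about 12% of primes); S_3 x S_3 (6T9) additionally contains elements of type 3+1+1+1 (4 of its 36 elements, about 11% of primes); S_4 x C_2 (6T11) additionally contains elements of type 4+2, 4+1+1, 2+1+1+1+1 (15 of its 48 elements, about 31% of primes); (S_3 x S_3) : C_2 (6T13) additionally contains elements of type 4+2, 3+2+1, 3+1+1+1, 2+1+1+1+1 (40 of its 72 elements, about 56% of primes); PGL(2,5) (6T14) additionally contains elements of type 5+1, 4+1+1 (54 of its 120 elements, about 45% of primes); S_6 (6T16) additionally contains elements of type 5+1, 4+2, 4+1+1, 3+2+1, 3+1+1+1, 2+1+1+1+1 (499 of its 720 elements, about 69% of primes). None of the 79 primes tested shows any such pattern (for each of these groups the chance of that is below 10^-4), which rules them out. Hence G = D_6 (6T3), of order 12.

D_6 (also written D6)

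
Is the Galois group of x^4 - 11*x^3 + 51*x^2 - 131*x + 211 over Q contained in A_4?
The polynomial is irreducible of degree 4 over Q. Its discriminant is 66430125, which is not a perfect square. A Galois group lies in the alternating group exactly when the discriminant is a square in Q, so the Galois group (C_4) is not contained in A_4.

No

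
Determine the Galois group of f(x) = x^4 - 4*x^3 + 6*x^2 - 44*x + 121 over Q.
C_4 (also written C4)

The polynomial is an irreducible quartic over Q and its discriminant is 61952000, which is not a perfect square, so the Galois group is not contained in A_4. The resolvent cubic y^3 - 6*y^2 - 308*y - 968 has exactly one rational root, so the Galois group is C_4 or D_4. The quartic becomes reducible over Q(sqrt(disc)), so the group is C_4.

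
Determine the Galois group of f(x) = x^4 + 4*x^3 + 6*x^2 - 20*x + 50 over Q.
V_4 (order 4)

The polynomial is an irreducible quartic over Q and its discriminant is 90630400 = 9520^2, a perfect square, so the Galois group is contained in A_4. The resolvent cubic y^3 - 6*y^2 - 280*y splits completely over Q, which gives the Klein four-group V_4.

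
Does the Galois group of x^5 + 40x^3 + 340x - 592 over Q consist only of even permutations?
Yes

The polynomial is irreducible of degree 5 over Q. Its discriminant is 673506304000000 = 25952000^2, a perfect square. A Galois group lies in the alternating group exactly when the discriminant is a square in Q, so the Galois group (A_5) is contained in A_5.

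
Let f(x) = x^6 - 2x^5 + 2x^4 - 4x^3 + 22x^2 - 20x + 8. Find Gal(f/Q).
The polynomial f is an irreducible sextic over Q, so G = Gal(f/Q) is one of the 16 transitive subgroups 6T1, ..., 6T16 of S_6. The discriminant of f is -95929008128, which is not a perfect square, so G is not contained in A_6. The transitive groups of degree 6 not contained in A_6 are: C_6 (6T1, order 6), S_3 (6T2, order 6), D_6 (6T3, order 12), C_3 x S_3 (6T5, order 18), A_4 x C_2 (6T6, order 24), S_4 (6T8, order 24), S_3 x S_3 (6T9, order 36), S_4 x C_2 (6T11, order 48), (S_3 x S_3) : C_2 (6T13, order 72), PGL(2,5) (6T14, order 120), S_6 (6T16, order 720). By Dedekind's theorem, for a prime p not dividing disc(f) the degrees of the irreducible factors of f mod p form the cycle type of an element of G. Factoring f modulo the 28 such primes p <= 127 (skipping 2, 29, 59, which divide the discriminant), each new pattern first appears at: mod 3: f = (x^3 + 2x + 1)(x^3 + x^2 + 2), pattern 3+3; mod 5: f = (x^6 + 3x^5 + 2x^4 + x^3 + 2x^2 + 3), pattern 6; mod 7: f = (x + 5)(x + 6)(x^4 + x^3 + 3x^2 + 3x + 4), pattern 4+1+1; mod 17: f = (x + 3)(x + 13)(x^2 + 6x + 6)(x^2 + 10x + 15), pattern 2+2+1+1; mod 23: f = (x^2 + 13x + 5)(x^2 + 15x + 20)(x^2 + 16x + 1), pattern 2+2+2; mod 67: f = (x^2 + 39x + 9)(x^4 + 26x^3 + 51x^2 + 51x + 53), pattern 4+2; mod 127: f = (x + 36)(x + 104)(x + 111)(x + 116)(x^2 + 12x + 30), pattern 2+1+1+1+1. No other pattern occurs in this range, so the set of observed cycle types is {3+3, 6, 4+1+1, 2+2+1+1, 2+2+2, 4+2, 2+1+1+1+1}. The candidates containing elements of all these cycle types are S_4 x C_2 (6T11) of order 48, S_6 (6T16) of order 720; the others are excluded. The observed types are precisely the cycle types that occur in S_4 x C_2 (6T11) (apart from the identity). Each of the other remaining candidates has further cycle types, and by the Chebotarev density theorem the matching factorization patterns would occur for a proportion of primes equal to their share of the group: S_6 (6T16) additionally contains elements of type 5+1, 3+2+1, 3+1+1+1 (304 of its 720 elements, about 42% of primes). None of the 28 primes tested shows any such pattern (for each of these groups the chance of that is below 10^-4), which rules them out. Hence G = S_4 x C_2 (6T11), of order 48.

S_4 x C_2 (order 48)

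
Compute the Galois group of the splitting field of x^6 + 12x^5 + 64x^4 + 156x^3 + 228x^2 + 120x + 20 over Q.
6T11: S_4 x C_2

The polynomial f is an irreducible sextic over Q, so G = Gal(f/Q) is one of the 16 transitive subgroups 6T1, ..., 6T16 of S_6. The discriminant of f is -64225280000, which is not a perfect square, so G is not contained in A_6. The transitive groups of degree 6 not contained in A_6 are: C_6 (6T1, order 6), S_3 (6T2, order 6), D_6 (6T3, order 12), C_3 x S_3 (6T5, order 18), A_4 x C_2 (6T6, order 24), S_4 (6T8, order 24), S_3 x S_3 (6T9, order 36), S_4 x C_2 (6T11, order 48), (S_3 x S_3) : C_2 (6T13, order 72), PGL(2,5) (6T14, order 120), S_6 (6T16, order 720). By Dedekind's theorem, for a prime p not dividing disc(f) the degrees of the irreducible factors of f mod p form the cycle type of an element of G. Factoring f modulo the 17 such primes p <= 71 (skipping 2, 5, 7, which divide the discriminant), each new pattern first appears at: mod 3: f = (x^3 + x^2 + x + 2)(x^3 + 2x^2 + x + 1), pattern 3+3; mod 13: f = (x^6 + 12x^5 + 12x^4 + 7x^2 + 3x + 7), pattern 6; mod 19: f = (x^2 + 13x + 10)(x^4 + 18x^3 + 10x^2 + 17x + 2), pattern 4+2; mod 23: f = (x + 7)(x + 9)(x^4 + 19x^3 + 19x^2 + 12x + 12), pattern 4+1+1; mod 53: f = (x^2 + 18x + 26)(x^2 + 20x + 15)(x^2 + 27x + 15), pattern 2+2+2; mod 59: f = (x + 10)(x + 26)(x^2 + 37x + 28)(x^2 + 57x + 6), pattern 2+2+1+1; mod 71: f = (x + 3)(x + 11)(x + 30)(x + 50)(x^2 + 60x + 7), pattern 2+1+1+1+1. No other pattern occurs in this range, so the set of observed cycle types is {3+3, 6, 4+2, 4+1+1, 2+2+2, 2+2+1+1, 2+1+1+1+1}. The candidates containing elements of all these cycle types are S_4 x C_2 (6T11) of order 48, S_6 (6T16) of order 720; the others are excluded. The observed types are precisely the cycle types that occur in S_4 x C_2 (6T11) (apart from the identity). Each of the other remaining candidates has further cycle types, and by the Chebotarev density theorem the matching factorization patterns would occur for a proportion of primes equal to their share of the group: S_6 (6T16) additionally contains elements of type 5+1, 3+2+1, 3+1+1+1 (304 of its 720 elements, about 42% of primes). None of the 17 primes tested shows any such pattern (for each of these groups the chance of that is below 10^-4), which rules them out. Hence G = S_4 x C_2 (6T11), of order 48.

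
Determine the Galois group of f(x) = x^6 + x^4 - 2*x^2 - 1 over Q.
A_4, A_4 acting on 6 points

The polynomial f is an irreducible sextic over Q, so G = Gal(f/Q) is one of the 16 transitive subgroups 6T1, ..., 6T16 of S_6. The discriminant of f is 153664 = 392^2, a perfect square, so G is contained in A_6. The transitive groups of degree 6 contained in A_6 are: A_4 (6T4, order 12), S_4 (6T7, order 24), (C_3 x C_3) : C_4 (6T10, order 36), PSL(2,5) (6T12, order 60), A_6 (6T15, order 360). By Dedekind's theorem, for a prime p not dividing disc(f) the degrees of the irreducible factors of f mod p form the cycle type of an element of G. Factoring f modulo the 33 such primes p <= 149 (skipping 2, 7, which divide the discriminant), each new pattern first appears at: mod 3: f = (x^3 + 2x + 1)(x^3 + 2x + 2), pattern 3+3; mod 13: f = (x + 6)(x + 7)(x^2 + 5)(x^2 + 6), pattern 2+2+1+1. No other pattern occurs in this range, so the set of observed cycle types is {3+3, 2+2+1+1}. The candidates containing elements of all these cycle types are A_4 (6T4) of order 12, S_4 (6T7) of order 24, (C_3 x C_3) : C_4 (6T10) of order 36, PSL(2,5) (6T12) of order 60, A_6 (6T15) of order 360; the others are excluded. The observed types are precisely the cycle types that occur in A_4 (6T4) (apart from the identity). Each of the other remaining candidates has further cycle types, and by the Chebotarev density theorem the matching factorization patterns would occur for a proportion of primes equal to their share of the group: S_4 (6T7) additionally contains elements of type 4+2 (6 of its 24 elements, about 25% of primes); (C_3 x C_3) : C_4 (6T10) additionally contains elements of type 4+2, 3+1+1+1 (22 of its 36 elements, about 61% of primes); PSL(2,5) (6T12) additionally contains elements of type 5+1 (24 of its 60 elements, about 40% of primes); A_6 (6T15) additionally contains elements of type 5+1, 4+2, 3+1+1+1 (274 of its 360 elements, about 76% of primes). None of the 33 primes tested shows any such pattern (for each of these groups the chance of that is below 10^-4), which rules them out. Hence G = A_4 (6T4), of order 12.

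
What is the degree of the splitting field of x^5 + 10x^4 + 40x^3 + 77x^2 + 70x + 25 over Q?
10

The degree of the splitting field over Q equals the order of the Galois group, so first determine the group. The polynomial f is an irreducible quintic over Q, so G = Gal(f/Q) is a transitive subgroup of S_5: one of C_5 (5T1, order 5), D_5 (5T2, order 10), F_20 (5T3, order 20), A_5 (5T4, order 60) or S_5 (5T5, order 120). The discriminant of f is 55225 = 235^2, a perfect square, so G is contained in A_5. The transitive groups of degree 5 contained in A_5 are: C_5 (5T1, order 5), D_5 (5T2, order 10), A_5 (5T4, order 60). By Dedekind's theorem, for a prime p not dividing disc(f) the degrees of the irreducible factors of f mod p form the cycle type of an element of G. Factoring f modulo the 23 such primes p <= 97 (skipping 5, 47, which divide the discriminant), each new pattern first appears at: mod 2: f = (x^5 + x^2 + 1), pattern 5; mod 11: f = (x + 5)(x^2 + 6x + 2)(x^2 + 10x + 8), pattern 2+2+1; mod 83: f = (x + 6)(x + 13)(x + 33)(x + 61)(x + 63), pattern 1+1+1+1+1. No other pattern occurs in this range, so the set of observed cycle types is {5, 2+2+1, 1+1+1+1+1}. The candidates containing elements of all these cycle types are D_5 (5T2) of order 10, A_5 (5T4) of order 60; the others are excluded. The observed types are precisely the cycle types that occur in D_5 (5T2). Each of the other remaining candidates has further cycle types, and by the Chebotarev density theorem the matching factorization patterns would occur for a proportion of primes equal to their share of the group: A_5 (5T4) additionally contains elements of type 3+1+1 (20 of its 60 elements, about 33% of primes). None of the 23 primes tested shows any such pattern (for each of these groups the chance of that is below 10^-4), which rules them out. Hence G = D_5 (5T2), of order 10. The Galois group D_5 (5T2) has order 10, so the splitting field has degree 10 over Q.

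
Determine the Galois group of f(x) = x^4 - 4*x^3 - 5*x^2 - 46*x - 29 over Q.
S_4 (also written S4)

The polynomial is an irreducible quartic over Q and its discriminant is -165185968, which is not a perfect square, so the Galois group is not contained in A_4. The resolvent cubic y^3 + 5*y^2 + 300*y - 1072 is irreducible over Q. An irreducible resolvent with non-square discriminant gives S_4.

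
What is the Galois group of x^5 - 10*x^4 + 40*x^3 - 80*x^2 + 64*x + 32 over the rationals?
The polynomial f is an irreducible quintic over Q, so G = Gal(f/Q) is a transitive subgroup of S_5: one of C_5 (5T1, order 5), D_5 (5T2, order 10), F_20 (5T3, order 20), A_5 (5T4, order 60) or S_5 (5T5, order 120). The discriminant of f is 3008364544, which is not a perfect square, so G is not contained in A_5. The transitive groups of degree 5 not contained in A_5 are: F_20 (5T3, order 20), S_5 (5T5, order 120). By Dedekind's theorem, for a prime p not dividing disc(f) the degrees of the irreducible factors of f mod p form the cycle type of an element of G. Factoring f modulo the 3 such primes p <= 7 (skipping 2, which divides the discriminant), each new pattern first appears at: mod 3: f = (x^5 + 2x^4 + x^3 + x^2 + x + 2), pattern 5; mod 7: f = (x^2 + 5x + 5)(x^3 + 6x^2 + 5x + 5), pattern 3+2. No other pattern occurs in this range, so the set of observed cycle types is {5, 3+2}. Among the candidates above, the only group containing elements of all these cycle types is S_5 (5T5) — F_20 (5T3) lacks at least one of them. Hence G = S_5 (5T5), of order 120.

S_5 (order 120)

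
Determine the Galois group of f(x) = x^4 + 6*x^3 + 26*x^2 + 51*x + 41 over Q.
C_4 (order 4)

The polynomial is an irreducible quartic over Q and its discriminant is 1953125, which is not a perfect square, so the Galois group is not contained in A_4. The resolvent cubic y^3 - 26*y^2 + 142*y + 187 has exactly one rational root, so the Galois group is C_4 or D_4. The quartic becomes reducible over Q(sqrt(disc)), so the group is C_4.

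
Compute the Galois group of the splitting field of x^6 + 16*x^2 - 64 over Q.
S_4 (order 24)

The polynomial f is an irreducible sextic over Q, so G = Gal(f/Q) is one of the 16 transitive subgroups 6T1, ..., 6T16 of S_6. The discriminant of f is 66039417143296 = 8126464^2, a perfect square, so G is contained in A_6. The transitive groups of degree 6 contained in A_6 are: A_4 (6T4, order 12), S_4 (6T7, order 24), (C_3 x C_3) : C_4 (6T10, order 36), PSL(2,5) (6T12, order 60), A_6 (6T15, order 360). By Dedekind's theorem, for a prime p not dividing disc(f) the degrees of the irreducible factors of f mod p form the cycle type of an element of G. Factoring f modulo the 79 such primes p <= 419 (skipping 2, 31, which divide the discriminant), each new pattern first appears at: mod 3: f = (x^2 + 1)(x^4 + 2x^2 + 2), pattern 4+2; mod 5: f = (x^3 + 2x^2 + 2x + 2)(x^3 + 3x^2 + 2x + 3), pattern 3+3; mod 11: f = (x + 5)(x + 6)(x^2 + 3x + 6)(x^2 + 8x + 6), pattern 2+2+1+1; mod 67: f = (x + 4)(x + 6)(x + 22)(x + 45)(x + 61)(x + 63), pattern 1+1+1+1+1+1. No other pattern occurs in this range, so the set of observed cycle types is {4+2, 3+3, 2+2+1+1, 1+1+1+1+1+1}. The candidates containing elements of all these cycle types are S_4 (6T7) of order 24, (C_3 x C_3) : C_4 (6T10) of order 36, A_6 (6T15) of order 360; the others are excluded. The observed types are precisely the cycle types that occur in S_4 (6T7). Each of the other remaining candidates has further cycle types, and by the Chebotarev density theorem the matching factorization patterns would occur for a proportion of primes equal to their share of the group: (C_3 x C_3) : C_4 (6T10) additionally contains elements of type 3+1+1+1 (4 of its 36 elements, about 11% of primes); A_6 (6T15) additionally contains elements of type 5+1, 3+1+1+1 (184 of its 360 elements, about 51% of primes). None of the 79 primes tested shows any such pattern (for each of these groups the chance of that is below 10^-4), which rules them out. Hence G = S_4 (6T7), of order 24.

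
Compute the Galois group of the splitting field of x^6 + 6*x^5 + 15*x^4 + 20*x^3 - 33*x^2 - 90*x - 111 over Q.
The polynomial f is an irreducible sextic over Q, so G = Gal(f/Q) is one of the 16 transitive subgroups 6T1, ..., 6T16 of S_6. The discriminant of f is 450868486864896 = 21233664^2, a perfect square, so G is contained in A_6. The transitive groups of degree 6 contained in A_6 are: A_4 (6T4, order 12), S_4 (6T7, order 24), (C_3 x C_3) : C_4 (6T10, order 36), PSL(2,5) (6T12, order 60), A_6 (6T15, order 360). By Dedekind's theorem, for a prime p not dividing disc(f) the degrees of the irreducible factors of f mod p form the cycle type of an element of G. Factoring f modulo the 33 such primes p <= 149 (skipping 2, 3, which divide the discriminant), each new pattern first appears at: mod 5: f = (x^3 + 4x + 3)(x^3 + x^2 + x + 3), pattern 3+3; mod 17: f = (x + 5)(x + 14)(x^2 + 2x + 6)(x^2 + 2x + 12), pattern 2+2+1+1; mod 71: f = (x + 8)(x + 9)(x + 11)(x + 62)(x + 64)(x + 65), pattern 1+1+1+1+1+1. No other pattern occurs in this range, so the set of observed cycle types is {3+3, 2+2+1+1, 1+1+1+1+1+1}. The candidates containing elements of all these cycle types are A_4 (6T4) of order 12, S_4 (6T7) of order 24, (C_3 x C_3) : C_4 (6T10) of order 36, PSL(2,5) (6T12) of order 60, A_6 (6T15) of order 360; the others are excluded. The observed types are precisely the cycle types that occur in A_4 (6T4). Each of the other remaining candidates has further cycle types, and by the Chebotarev density theorem the matching factorization patterns would occur for a proportion of primes equal to their share of the group: S_4 (6T7) additionally contains elements of type 4+2 (6 of its 24 elements, about 25% of primes); (C_3 x C_3) : C_4 (6T10) additionally contains elements of type 4+2, 3+1+1+1 (22 of its 36 elements, about 61% of primes); PSL(2,5) (6T12) additionally contains elements of type 5+1 (24 of its 60 elements, about 40% of primes); A_6 (6T15) additionally contains elements of type 5+1, 4+2, 3+1+1+1 (274 of its 360 elements, about 76% of primes). None of the 33 primes tested shows any such pattern (for each of these groups the chance of that is below 10^-4), which rules them out. Hence G = A_4 (6T4), of order 12.

A_4 (order 12)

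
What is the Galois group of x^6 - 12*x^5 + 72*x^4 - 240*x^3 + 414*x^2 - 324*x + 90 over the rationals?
S_3 x S_3, the direct product S_3 x S_3 in its degree-6 action

The polynomial f is an irreducible sextic over Q, so G = Gal(f/Q) is one of the 16 transitive subgroups 6T1, ..., 6T16 of S_6. The discriminant of f is 264479053824, which is not a perfect square, so G is not contained in A_6. The transitive groups of degree 6 not contained in A_6 are: C_6 (6T1, order 6), S_3 (6T2, order 6), D_6 (6T3, order 12), C_3 x S_3 (6T5, order 18), A_4 x C_2 (6T6, order 24), S_4 (6T8, order 24), S_3 x S_3 (6T9, order 36), S_4 x C_2 (6T11, order 48), (S_3 x S_3) : C_2 (6T13, order 72), PGL(2,5) (6T14, order 120), S_6 (6T16, order 720). By Dedekind's theorem, for a prime p not dividing disc(f) the degrees of the irreducible factors of f mod p form the cycle type of an element of G. Factoring f modulo the 14 such primes p <= 53 (skipping 2, 3, which divide the discriminant), each new pattern first appears at: mod 5: f = (x)(x + 3)(x^2 + x + 2)(x^2 + 4x + 1), pattern 2+2+1+1; mod 7: f = (x^6 + 2x^5 + 2x^4 + 5x^3 + x^2 + 5x + 6), pattern 6; mod 19: f = (x + 9)(x + 10)(x + 13)(x^3 + 13x^2 + 3x + 3), pattern 3+1+1+1; mod 31: f = (x^2 + x + 15)(x^2 + 7x + 30)(x^2 + 11x + 25), pattern 2+2+2; mod 43: f = (x^3 + 37x^2 + 39x + 10)(x^3 + 37x^2 + 40x + 9), pattern 3+3. No other pattern occurs in this range, so the set of observed cycle types is {2+2+1+1, 6, 3+1+1+1, 2+2+2, 3+3}. The candidates containing elements of all these cycle types are S_3 x S_3 (6T9) of order 36, (S_3 x S_3) : C_2 (6T13) of order 72, S_6 (6T16) of order 720; the others are excluded. The observed types are precisely the cycle types that occur in S_3 x S_3 (6T9) (apart from the identity). Each of the other remaining candidates has further cycle types, and by the Chebotarev density theorem the matching factorization patterns would occur for a proportion of primes equal to their share of the group: (S_3 x S_3) : C_2 (6T13) additionally contains elements of type 4+2, 3+2+1, 2+1+1+1+1 (36 of its 72 elements, about 50% of primes); S_6 (6T16) additionally contains elements of type 5+1, 4+2, 4+1+1, 3+2+1, 2+1+1+1+1 (459 of its 720 elements, about 64% of primes). None of the 14 primes tested shows any such pattern (for each of these groups the chance of that is below 10^-4), which rules them out. Hence G = S_3 x S_3 (6T9), of order 36.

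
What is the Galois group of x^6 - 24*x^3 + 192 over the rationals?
C_3 x S_3 (also written G18)

The polynomial f is an irreducible sextic over Q, so G = Gal(f/Q) is one of the 16 transitive subgroups 6T1, ..., 6T16 of S_6. The discriminant of f is -190210142896128, which is not a perfect square, so G is not contained in A_6. The transitive groups of degree 6 not contained in A_6 are: C_6 (6T1, order 6), S_3 (6T2, order 6), D_6 (6T3, order 12), C_3 x S_3 (6T5, order 18), A_4 x C_2 (6T6, order 24), S_4 (6T8, order 24), S_3 x S_3 (6T9, order 36), S_4 x C_2 (6T11, order 48), (S_3 x S_3) : C_2 (6T13, order 72), PGL(2,5) (6T14, order 120), S_6 (6T16, order 720). By Dedekind's theorem, for a prime p not dividing disc(f) the degrees of the irreducible factors of f mod p form the cycle type of an element of G. Factoring f modulo the 33 such primes p <= 149 (skipping 2, 3, which divide the discriminant), each new pattern first appears at: mod 5: f = (x^6 + x^3 + 2), pattern 6; mod 7: f = (x + 1)(x + 2)(x + 4)(x^3 + 3), pattern 3+1+1+1; mod 17: f = (x^2 + 2x + 11)(x^2 + 7x + 11)(x^2 + 8x + 11), pattern 2+2+2; mod 19: f = (x^3 + 4)(x^3 + 10), pattern 3+3; mod 73: f = (x + 26)(x + 42)(x + 44)(x + 58)(x + 60)(x + 62), pattern 1+1+1+1+1+1. No other pattern occurs in this range, so the set of observed cycle types is {6, 3+1+1+1, 2+2+2, 3+3, 1+1+1+1+1+1}. The candidates containing elements of all these cycle types are C_3 x S_3 (6T5) of order 18, S_3 x S_3 (6T9) of order 36, (S_3 x S_3) : C_2 (6T13) of order 72, S_6 (6T16) of order 720; the others are excluded. The observed types are precisely the cycle types that occur in C_3 x S_3 (6T5). Each of the other remaining candidates has further cycle types, and by the Chebotarev density theorem the matching factorization patterns would occur for a proportion of primes equal to their share of the group: S_3 x S_3 (6T9) additionally contains elements of type 2+2+1+1 (9 of its 36 elements, about 25% of primes); (S_3 x S_3) : C_2 (6T13) additionally contains elements of type 4+2, 3+2+1, 2+2+1+1, 2+1+1+1+1 (45 of its 72 elements, about 62% of primes); S_6 (6T16) additionally contains elements of type 5+1, 4+2, 4+1+1, 3+2+1, 2+2+1+1, 2+1+1+1+1 (504 of its 720 elements, about 70% of primes). None of the 33 primes tested shows any such pattern (for each of these groups the chance of that is below 10^-4), which rules them out. Hence G = C_3 x S_3 (6T5), of order 18.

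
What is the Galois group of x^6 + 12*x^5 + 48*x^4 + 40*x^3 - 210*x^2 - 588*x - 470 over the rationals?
S_3 x S_3, the direct product S_3 x S_3 in its degree-6 action

The polynomial f is an irreducible sextic over Q, so G = Gal(f/Q) is one of the 16 transitive subgroups 6T1, ..., 6T16 of S_6. The discriminant of f is 32289945753600, which is not a perfect square, so G is not contained in A_6. The transitive groups of degree 6 not contained in A_6 are: C_6 (6T1, order 6), S_3 (6T2, order 6), D_6 (6T3, order 12), C_3 x S_3 (6T5, order 18), A_4 x C_2 (6T6, order 24), S_4 (6T8, order 24), S_3 x S_3 (6T9, order 36), S_4 x C_2 (6T11, order 48), (S_3 x S_3) : C_2 (6T13, order 72), PGL(2,5) (6T14, order 120), S_6 (6T16, order 720). By Dedekind's theorem, for a prime p not dividing disc(f) the degrees of the irreducible factors of f mod p form the cycle type of an element of G. Factoring f modulo the 14 such primes p <= 59 (skipping 2, 3, 5, which divide the discriminant), each new pattern first appears at: mod 7: f = (x^6 + 5x^5 + 6x^4 + 5x^3 + 6), pattern 6; mod 19: f = (x + 1)(x + 7)(x + 17)(x^3 + 6x^2 + 2x + 1), pattern 3+1+1+1; mod 23: f = (x + 5)(x + 18)(x^2 + x + 14)(x^2 + 11x + 2), pattern 2+2+1+1; mod 31: f = (x^2 + 10x + 19)(x^2 + 13x + 24)(x^2 + 20x + 4), pattern 2+2+2; mod 43: f = (x^3 + 6x^2 + 27x + 18)(x^3 + 6x^2 + 28x + 36), pattern 3+3. No other pattern occurs in this range, so the set of observed cycle types is {6, 3+1+1+1, 2+2+1+1, 2+2+2, 3+3}. The candidates containing elements of all these cycle types are S_3 x S_3 (6T9) of order 36, (S_3 x S_3) : C_2 (6T13) of order 72, S_6 (6T16) of order 720; the others are excluded. The observed types are precisely the cycle types that occur in S_3 x S_3 (6T9) (apart from the identity). Each of the other remaining candidates has further cycle types, and by the Chebotarev density theorem the matching factorization patterns would occur for a proportion of primes equal to their share of the group: (S_3 x S_3) : C_2 (6T13) additionally contains elements of type 4+2, 3+2+1, 2+1+1+1+1 (36 of its 72 elements, about 50% of primes); S_6 (6T16) additionally contains elements of type 5+1, 4+2, 4+1+1, 3+2+1, 2+1+1+1+1 (459 of its 720 elements, about 64% of primes). None of the 14 primes tested shows any such pattern (for each of these groups the chance of that is below 10^-4), which rules them out. Hence G = S_3 x S_3 (6T9), of order 36.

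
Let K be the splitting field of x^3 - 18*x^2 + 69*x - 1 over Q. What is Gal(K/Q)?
The polynomial is an irreducible cubic over Q and its discriminant is 227529 = 477^2, a perfect square. For an irreducible cubic, a square discriminant forces the Galois group to be A_3, the cyclic group of order 3.

C_3 (also written C3)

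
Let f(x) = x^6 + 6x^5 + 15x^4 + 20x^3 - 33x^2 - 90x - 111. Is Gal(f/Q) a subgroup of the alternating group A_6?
The polynomial is irreducible of degree 6 over Q. Its discriminant is 450868486864896 = 21233664^2, a perfect square. A Galois group lies in the alternating group exactly when the discriminant is a square in Q, so the Galois group (A_4) is contained in A_6.

Yes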